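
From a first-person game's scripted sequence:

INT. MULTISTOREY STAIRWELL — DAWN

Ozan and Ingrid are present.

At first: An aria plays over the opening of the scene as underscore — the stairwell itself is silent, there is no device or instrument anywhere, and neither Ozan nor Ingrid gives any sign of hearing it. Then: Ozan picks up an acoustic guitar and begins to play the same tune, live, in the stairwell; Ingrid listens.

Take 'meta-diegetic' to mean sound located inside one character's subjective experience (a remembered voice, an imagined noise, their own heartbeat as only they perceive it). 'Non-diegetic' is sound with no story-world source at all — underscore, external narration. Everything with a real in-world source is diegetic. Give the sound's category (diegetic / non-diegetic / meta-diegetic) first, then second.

First: no in-world source exists and no character can hear it — underscore → non-diegetic.
Second: an acoustic guitar is now a real source in the story world and the characters hear it → diegetic.

non-diegetic, diegetic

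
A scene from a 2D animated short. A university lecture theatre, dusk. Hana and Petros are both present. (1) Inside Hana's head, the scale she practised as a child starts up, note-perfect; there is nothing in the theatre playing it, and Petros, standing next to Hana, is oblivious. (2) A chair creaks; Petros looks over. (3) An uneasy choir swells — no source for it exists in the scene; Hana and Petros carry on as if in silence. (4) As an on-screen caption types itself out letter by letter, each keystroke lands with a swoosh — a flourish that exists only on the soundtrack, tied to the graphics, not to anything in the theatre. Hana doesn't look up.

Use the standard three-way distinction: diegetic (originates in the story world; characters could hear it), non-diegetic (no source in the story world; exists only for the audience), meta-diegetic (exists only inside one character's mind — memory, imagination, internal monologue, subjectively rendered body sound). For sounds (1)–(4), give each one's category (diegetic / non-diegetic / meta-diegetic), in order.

meta-diegetic, diegetic, non-diegetic, non-diegetic

Sound (1): remembered music, private to Hana — Petros is oblivious because it isn't in the room, so meta-diegetic.
(2) is diegetic: an in-world source (a chair); characters could hear it.
(3) is non-diegetic: it has no source in the story world and no character can hear it — it's underscore.
(4) sound married to a title/caption — outside the diegesis by definition → non-diegetic.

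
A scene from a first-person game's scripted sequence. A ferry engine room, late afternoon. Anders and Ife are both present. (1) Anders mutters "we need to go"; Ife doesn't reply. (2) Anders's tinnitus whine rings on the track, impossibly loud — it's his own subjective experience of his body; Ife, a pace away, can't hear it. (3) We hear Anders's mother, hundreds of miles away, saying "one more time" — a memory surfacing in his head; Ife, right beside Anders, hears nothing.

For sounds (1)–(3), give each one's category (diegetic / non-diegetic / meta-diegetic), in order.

(1) is diegetic: on-screen dialogue — Anders speaks and Ife is there to hear.
(2) it's Anders's internal bodily sensation rendered as sound; only Anders 'hears' it → meta-diegetic.
(3) is meta-diegetic: it's Anders's recollection rendered as sound; the other character can't hear it.

diegetic, meta-diegetic, meta-diegetic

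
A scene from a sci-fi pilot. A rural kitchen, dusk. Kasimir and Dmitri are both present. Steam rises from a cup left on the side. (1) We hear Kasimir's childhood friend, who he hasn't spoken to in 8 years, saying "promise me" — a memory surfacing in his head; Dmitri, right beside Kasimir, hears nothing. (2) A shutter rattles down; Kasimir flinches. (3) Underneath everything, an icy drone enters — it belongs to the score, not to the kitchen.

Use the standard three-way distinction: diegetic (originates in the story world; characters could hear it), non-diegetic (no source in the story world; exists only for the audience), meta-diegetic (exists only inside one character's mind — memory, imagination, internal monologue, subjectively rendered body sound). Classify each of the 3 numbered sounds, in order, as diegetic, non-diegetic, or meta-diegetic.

meta-diegetic, diegetic, non-diegetic

(1) is meta-diegetic: it's Kasimir's recollection rendered as sound; the other character can't hear it.
(2) is diegetic: the sound comes from a shutter physically present in the location.
Sound (3): nothing in the kitchen produces it and the characters don't hear it — pure soundtrack, so non-diegetic.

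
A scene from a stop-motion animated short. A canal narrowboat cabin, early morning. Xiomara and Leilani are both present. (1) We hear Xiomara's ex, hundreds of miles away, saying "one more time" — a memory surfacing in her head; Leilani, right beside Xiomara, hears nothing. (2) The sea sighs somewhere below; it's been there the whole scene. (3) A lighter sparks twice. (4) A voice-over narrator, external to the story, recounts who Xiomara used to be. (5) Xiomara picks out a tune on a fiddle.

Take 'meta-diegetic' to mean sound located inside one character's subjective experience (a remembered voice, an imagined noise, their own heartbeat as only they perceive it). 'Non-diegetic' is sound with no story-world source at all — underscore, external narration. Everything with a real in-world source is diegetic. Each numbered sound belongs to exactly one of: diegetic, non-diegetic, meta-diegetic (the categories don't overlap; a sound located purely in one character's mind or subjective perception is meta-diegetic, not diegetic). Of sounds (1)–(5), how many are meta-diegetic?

1

(1) is meta-diegetic: the voice is a memory playing only inside Xiomara's mind; Leilani can't hear it.
(2) it's the actual ambient sound of the location → diegetic.
Sound (3): an in-world source (a lighter); characters could hear it, so diegetic.
(4) is non-diegetic: external voice-over — not a character, not heard by anyone in the scene.
(5) is diegetic: the instrument and the performer are both in the scene.
So 1 of the 5 is meta-diegetic: (1).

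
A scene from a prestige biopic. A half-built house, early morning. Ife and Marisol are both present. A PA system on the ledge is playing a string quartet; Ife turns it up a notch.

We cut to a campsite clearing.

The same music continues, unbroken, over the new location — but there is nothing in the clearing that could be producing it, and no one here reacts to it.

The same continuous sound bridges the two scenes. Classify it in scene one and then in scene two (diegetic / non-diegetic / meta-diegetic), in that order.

diegetic, non-diegetic

Scene one: a PA system is an on-screen source and Ife reacts to it → diegetic.
Scene two: there is no source in the clearing and no one hears it — it's now underscore → non-diegetic.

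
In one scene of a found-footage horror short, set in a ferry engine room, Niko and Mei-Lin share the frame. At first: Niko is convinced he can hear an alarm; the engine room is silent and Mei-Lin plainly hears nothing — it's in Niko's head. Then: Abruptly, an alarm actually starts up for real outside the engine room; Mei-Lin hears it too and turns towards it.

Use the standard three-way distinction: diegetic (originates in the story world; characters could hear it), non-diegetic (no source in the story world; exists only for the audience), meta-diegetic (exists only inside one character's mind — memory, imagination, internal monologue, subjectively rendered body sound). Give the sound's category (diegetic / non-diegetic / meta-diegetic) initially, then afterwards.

meta-diegetic, diegetic

Initially: only Niko 'hears' it — imagined, in his mind → meta-diegetic.
Afterwards: now there's a real external source and Mei-Lin hears it too — in the story world → diegetic.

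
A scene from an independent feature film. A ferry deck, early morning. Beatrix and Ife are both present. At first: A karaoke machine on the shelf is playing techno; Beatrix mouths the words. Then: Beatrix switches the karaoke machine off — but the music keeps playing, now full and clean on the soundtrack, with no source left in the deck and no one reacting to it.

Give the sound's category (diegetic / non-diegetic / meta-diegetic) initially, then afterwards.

Initially: a karaoke machine is a real in-scene source and Beatrix reacts to it → diegetic.
Afterwards: there is no longer any in-world source and no one can hear it — it has become underscore → non-diegetic.

diegetic, non-diegetic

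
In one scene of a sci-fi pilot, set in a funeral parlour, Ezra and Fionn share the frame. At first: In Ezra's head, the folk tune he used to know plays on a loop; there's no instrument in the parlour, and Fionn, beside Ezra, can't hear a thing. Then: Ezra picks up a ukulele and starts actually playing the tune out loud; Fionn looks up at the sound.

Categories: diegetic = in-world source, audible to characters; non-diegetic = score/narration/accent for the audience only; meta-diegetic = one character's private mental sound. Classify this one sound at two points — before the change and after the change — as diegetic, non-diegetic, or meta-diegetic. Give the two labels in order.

Before the change: the tune exists only as Ezra's private memory; Fionn can't hear it → meta-diegetic.
After the change: Ezra is now producing it live on a ukulele, in the room, and Fionn hears it → diegetic.

meta-diegetic, diegetic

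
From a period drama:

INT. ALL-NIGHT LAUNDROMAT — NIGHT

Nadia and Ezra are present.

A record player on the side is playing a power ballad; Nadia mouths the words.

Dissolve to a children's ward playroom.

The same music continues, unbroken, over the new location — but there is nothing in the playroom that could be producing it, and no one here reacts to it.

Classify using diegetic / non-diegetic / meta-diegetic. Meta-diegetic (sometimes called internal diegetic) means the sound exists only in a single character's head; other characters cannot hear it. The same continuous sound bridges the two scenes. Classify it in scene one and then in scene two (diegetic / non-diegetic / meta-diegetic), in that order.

diegetic, non-diegetic

Scene one: a record player is an on-screen source and Nadia reacts to it → diegetic.
Scene two: there is no source in the playroom and no one hears it — it's now underscore → non-diegetic.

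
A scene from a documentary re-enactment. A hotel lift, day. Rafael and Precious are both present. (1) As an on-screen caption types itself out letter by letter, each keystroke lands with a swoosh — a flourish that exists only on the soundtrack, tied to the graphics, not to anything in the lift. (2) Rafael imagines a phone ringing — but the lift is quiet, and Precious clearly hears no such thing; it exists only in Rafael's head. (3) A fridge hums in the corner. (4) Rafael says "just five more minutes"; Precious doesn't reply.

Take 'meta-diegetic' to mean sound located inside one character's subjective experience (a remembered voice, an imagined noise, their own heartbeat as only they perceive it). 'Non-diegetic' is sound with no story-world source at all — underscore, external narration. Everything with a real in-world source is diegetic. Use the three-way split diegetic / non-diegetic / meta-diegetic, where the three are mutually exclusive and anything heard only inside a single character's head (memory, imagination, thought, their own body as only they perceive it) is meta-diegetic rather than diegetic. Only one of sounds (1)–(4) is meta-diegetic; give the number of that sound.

(1) is non-diegetic: the caption isn't part of the story world, so neither is the sound tied to it.
(2) Rafael alone 'hears' it — an imagined sound, not present in the space → meta-diegetic.
(3) is diegetic: a fridge is part of the location's real environment.
(4) spoken by a character present in the story world → diegetic.
Only (2) is meta-diegetic.

2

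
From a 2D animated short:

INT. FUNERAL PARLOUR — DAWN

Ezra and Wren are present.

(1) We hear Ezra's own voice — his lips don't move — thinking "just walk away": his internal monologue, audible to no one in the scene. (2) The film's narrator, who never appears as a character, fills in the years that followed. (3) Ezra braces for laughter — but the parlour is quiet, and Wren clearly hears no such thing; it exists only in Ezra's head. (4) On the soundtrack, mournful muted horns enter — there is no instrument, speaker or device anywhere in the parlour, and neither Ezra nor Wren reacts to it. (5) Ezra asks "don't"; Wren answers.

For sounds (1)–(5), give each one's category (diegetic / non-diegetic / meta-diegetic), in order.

(1) internal monologue — inside Ezra's mind, not spoken into the scene → meta-diegetic.
(2) commentary laid over the scene from outside the fiction → non-diegetic.
(3) is meta-diegetic: Ezra alone 'hears' it — an imagined sound, not present in the space.
(4) score with no on-screen or off-screen source; it exists for the audience alone → non-diegetic.
Sound (5): on-screen dialogue — Ezra speaks and Wren is there to hear, so diegetic.

meta-diegetic, non-diegetic, meta-diegetic, non-diegetic, diegetic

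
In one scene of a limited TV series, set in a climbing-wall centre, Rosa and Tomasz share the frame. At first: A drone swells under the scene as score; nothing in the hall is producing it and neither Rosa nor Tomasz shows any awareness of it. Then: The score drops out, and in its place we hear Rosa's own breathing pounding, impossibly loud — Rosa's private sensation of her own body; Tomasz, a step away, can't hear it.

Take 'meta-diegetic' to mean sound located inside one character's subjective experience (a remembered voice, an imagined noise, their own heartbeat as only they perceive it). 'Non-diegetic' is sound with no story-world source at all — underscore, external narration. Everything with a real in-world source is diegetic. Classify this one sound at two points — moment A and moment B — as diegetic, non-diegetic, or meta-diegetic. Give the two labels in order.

non-diegetic, meta-diegetic

Moment A: underscore with no in-world source, inaudible to the characters → non-diegetic.
Moment B: the body sound is Rosa's subjective perception alone — Tomasz can't hear it → meta-diegetic.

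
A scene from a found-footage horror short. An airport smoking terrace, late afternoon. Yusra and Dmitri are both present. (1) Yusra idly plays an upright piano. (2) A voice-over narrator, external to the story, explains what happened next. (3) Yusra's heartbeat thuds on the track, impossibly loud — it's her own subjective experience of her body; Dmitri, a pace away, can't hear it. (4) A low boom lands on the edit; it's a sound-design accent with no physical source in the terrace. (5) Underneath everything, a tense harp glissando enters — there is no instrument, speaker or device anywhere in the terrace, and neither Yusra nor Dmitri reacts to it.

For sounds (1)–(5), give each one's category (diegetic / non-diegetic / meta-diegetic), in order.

(1) is diegetic: Yusra is producing the music live, in the story world.
(2) external voice-over — not a character, not heard by anyone in the scene → non-diegetic.
(3) a subjective body sound — Yusra's private perception, inaudible to Dmitri → meta-diegetic.
(4) an editorial stinger — it belongs to the cut, not the story world → non-diegetic.
Sound (5): nothing in the terrace produces it and the characters don't hear it — pure soundtrack, so non-diegetic.

diegetic, non-diegetic, meta-diegetic, non-diegetic, non-diegetic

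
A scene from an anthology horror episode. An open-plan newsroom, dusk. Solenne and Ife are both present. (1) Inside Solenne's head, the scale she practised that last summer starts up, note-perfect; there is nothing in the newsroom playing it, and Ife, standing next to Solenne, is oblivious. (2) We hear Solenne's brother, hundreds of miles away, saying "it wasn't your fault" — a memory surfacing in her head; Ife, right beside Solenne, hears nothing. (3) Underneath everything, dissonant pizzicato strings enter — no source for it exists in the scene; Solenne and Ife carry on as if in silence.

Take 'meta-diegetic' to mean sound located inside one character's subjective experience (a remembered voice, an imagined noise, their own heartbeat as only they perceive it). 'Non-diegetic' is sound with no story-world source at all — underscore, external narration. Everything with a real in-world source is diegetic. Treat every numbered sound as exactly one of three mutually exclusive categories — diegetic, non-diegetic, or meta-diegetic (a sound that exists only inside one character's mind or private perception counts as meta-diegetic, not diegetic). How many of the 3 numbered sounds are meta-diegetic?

2

(1) the music is a memory playing inside Solenne's mind alone; no real-world source, Ife can't hear it → meta-diegetic.
Sound (2): the voice is a memory playing only inside Solenne's mind; Ife can't hear it, so meta-diegetic.
Sound (3): nothing in the newsroom produces it and the characters don't hear it — pure soundtrack, so non-diegetic.
So 2 of the 3 are meta-diegetic: (1), (2).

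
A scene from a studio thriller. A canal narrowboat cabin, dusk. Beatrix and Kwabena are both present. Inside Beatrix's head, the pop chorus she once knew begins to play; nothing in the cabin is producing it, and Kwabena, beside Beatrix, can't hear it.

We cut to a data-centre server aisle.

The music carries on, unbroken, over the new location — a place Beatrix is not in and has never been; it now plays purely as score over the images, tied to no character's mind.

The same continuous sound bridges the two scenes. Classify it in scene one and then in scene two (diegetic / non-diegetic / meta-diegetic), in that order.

Scene one: the music exists only inside Beatrix's mind; Kwabena can't hear it → meta-diegetic.
Scene two: it's detached from Beatrix entirely and plays over unrelated images with no in-world source — conventional underscore → non-diegetic.

meta-diegetic, non-diegetic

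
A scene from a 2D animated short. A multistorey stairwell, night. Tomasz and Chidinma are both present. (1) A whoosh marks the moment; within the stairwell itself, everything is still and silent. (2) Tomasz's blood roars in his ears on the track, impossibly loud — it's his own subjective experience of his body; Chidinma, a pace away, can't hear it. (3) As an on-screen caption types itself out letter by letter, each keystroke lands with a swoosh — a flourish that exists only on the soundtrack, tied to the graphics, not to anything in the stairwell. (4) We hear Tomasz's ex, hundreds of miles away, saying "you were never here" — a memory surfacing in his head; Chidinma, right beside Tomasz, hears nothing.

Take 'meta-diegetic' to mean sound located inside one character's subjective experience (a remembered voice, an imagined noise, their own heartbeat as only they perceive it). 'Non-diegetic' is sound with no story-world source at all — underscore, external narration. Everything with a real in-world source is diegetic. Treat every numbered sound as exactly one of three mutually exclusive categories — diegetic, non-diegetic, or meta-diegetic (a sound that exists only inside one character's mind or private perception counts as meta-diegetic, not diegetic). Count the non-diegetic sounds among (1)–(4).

Sound (1): nothing in the scene produces it; it's an accent added for the audience, so non-diegetic.
(2) point-of-audition from inside Tomasz's body; not a sound in the room → meta-diegetic.
Sound (3): the caption isn't part of the story world, so neither is the sound tied to it, so non-diegetic.
(4) is meta-diegetic: a remembered line, private to Tomasz — not present in the room, not audible to Chidinma.
Non-diegetic: (1), (3) — that's 2.

2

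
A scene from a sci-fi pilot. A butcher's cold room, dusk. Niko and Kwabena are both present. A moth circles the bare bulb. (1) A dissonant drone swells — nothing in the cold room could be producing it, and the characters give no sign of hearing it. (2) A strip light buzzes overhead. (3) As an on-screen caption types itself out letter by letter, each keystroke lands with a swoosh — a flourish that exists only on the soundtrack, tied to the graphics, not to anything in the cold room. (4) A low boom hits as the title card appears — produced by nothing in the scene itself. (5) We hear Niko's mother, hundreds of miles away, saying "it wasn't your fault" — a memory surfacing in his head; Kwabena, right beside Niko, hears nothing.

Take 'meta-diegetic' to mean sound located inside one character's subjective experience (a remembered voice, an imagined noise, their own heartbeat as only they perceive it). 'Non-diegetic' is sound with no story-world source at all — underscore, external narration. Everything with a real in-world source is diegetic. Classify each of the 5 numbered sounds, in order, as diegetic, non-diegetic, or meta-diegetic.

non-diegetic, diegetic, non-diegetic, non-diegetic, meta-diegetic

Sound (1): it has no source in the story world and no character can hear it — it's underscore, so non-diegetic.
Sound (2): a strip light is part of the location's real environment, so diegetic.
(3) sound married to a title/caption — outside the diegesis by definition → non-diegetic.
Sound (4): it's a sound-design accent with no in-world source; no one in the scene can hear it, so non-diegetic.
(5) the voice is a memory playing only inside Niko's mind; Kwabena can't hear it → meta-diegetic.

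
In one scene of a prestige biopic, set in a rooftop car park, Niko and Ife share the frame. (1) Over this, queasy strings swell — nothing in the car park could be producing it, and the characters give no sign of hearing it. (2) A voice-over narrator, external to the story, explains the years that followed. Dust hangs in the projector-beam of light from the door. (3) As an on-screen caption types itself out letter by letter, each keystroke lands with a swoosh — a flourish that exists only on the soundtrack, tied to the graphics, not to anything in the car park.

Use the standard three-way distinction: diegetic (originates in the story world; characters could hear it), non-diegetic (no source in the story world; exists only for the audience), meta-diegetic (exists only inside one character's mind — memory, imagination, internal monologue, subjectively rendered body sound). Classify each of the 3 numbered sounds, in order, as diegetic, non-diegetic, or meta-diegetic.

(1) is non-diegetic: nothing in the car park produces it and the characters don't hear it — pure soundtrack.
Sound (2): commentary laid over the scene from outside the fiction, so non-diegetic.
Sound (3): the caption isn't part of the story world, so neither is the sound tied to it, so non-diegetic.

non-diegetic, non-diegetic, non-diegetic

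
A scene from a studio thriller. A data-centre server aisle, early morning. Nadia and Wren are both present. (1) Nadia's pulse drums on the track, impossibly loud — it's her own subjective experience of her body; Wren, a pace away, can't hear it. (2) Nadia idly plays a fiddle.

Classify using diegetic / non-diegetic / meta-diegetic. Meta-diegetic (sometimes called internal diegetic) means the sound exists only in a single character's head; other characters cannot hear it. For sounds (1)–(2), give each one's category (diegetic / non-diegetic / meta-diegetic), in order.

meta-diegetic, diegetic

Sound (1): it's Nadia's internal bodily sensation rendered as sound; only Nadia 'hears' it, so meta-diegetic.
(2) Nadia is producing the music live, in the story world → diegetic.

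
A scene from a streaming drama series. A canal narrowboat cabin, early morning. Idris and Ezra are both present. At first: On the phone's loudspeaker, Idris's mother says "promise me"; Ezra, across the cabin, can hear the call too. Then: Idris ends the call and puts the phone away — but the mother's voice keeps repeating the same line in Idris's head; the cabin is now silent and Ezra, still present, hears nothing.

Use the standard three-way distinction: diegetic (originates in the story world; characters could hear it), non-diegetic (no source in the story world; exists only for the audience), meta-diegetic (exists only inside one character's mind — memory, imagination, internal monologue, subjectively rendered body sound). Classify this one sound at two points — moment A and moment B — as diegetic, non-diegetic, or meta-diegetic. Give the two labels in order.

diegetic, meta-diegetic

Moment A: the loudspeaker is an in-world source; both Idris and Ezra hear the call → diegetic.
Moment B: with the phone off, the voice continues only as Idris's private mental replay — Ezra can't hear it → meta-diegetic.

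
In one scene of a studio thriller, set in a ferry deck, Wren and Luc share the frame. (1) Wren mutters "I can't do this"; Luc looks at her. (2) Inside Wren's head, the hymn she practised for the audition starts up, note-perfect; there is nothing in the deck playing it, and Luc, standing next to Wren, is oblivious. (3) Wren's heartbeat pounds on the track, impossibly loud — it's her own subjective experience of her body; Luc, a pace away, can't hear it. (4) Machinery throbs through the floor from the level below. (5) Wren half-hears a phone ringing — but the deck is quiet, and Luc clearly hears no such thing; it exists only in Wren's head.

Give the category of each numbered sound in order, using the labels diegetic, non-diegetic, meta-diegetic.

diegetic, meta-diegetic, meta-diegetic, diegetic, meta-diegetic

(1) Wren is a character speaking aloud in the scene → diegetic.
Sound (2): it lives in Wren's subjectivity, not in the deck, so meta-diegetic.
(3) is meta-diegetic: a subjective body sound — Wren's private perception, inaudible to Luc.
Sound (4): machinery is part of the location's real environment, so diegetic.
(5) is meta-diegetic: subjective to Wren: the deck is silent and Luc hears nothing.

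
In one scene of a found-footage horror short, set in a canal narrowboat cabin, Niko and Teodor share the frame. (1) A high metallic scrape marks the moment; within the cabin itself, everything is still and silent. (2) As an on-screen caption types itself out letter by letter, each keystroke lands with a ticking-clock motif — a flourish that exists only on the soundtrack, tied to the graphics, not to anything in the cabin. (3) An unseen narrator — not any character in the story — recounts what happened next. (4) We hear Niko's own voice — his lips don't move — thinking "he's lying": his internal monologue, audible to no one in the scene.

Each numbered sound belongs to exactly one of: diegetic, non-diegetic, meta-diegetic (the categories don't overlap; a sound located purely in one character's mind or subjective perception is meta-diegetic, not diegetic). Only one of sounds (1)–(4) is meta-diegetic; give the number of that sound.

4

Sound (1): it's a sound-design accent with no in-world source; no one in the scene can hear it, so non-diegetic.
(2) is non-diegetic: sound married to a title/caption — outside the diegesis by definition.
Sound (3): external voice-over — not a character, not heard by anyone in the scene, so non-diegetic.
(4) is meta-diegetic: it's Niko's unspoken thought, heard only by the audience via his subjectivity.
Only (4) is meta-diegetic.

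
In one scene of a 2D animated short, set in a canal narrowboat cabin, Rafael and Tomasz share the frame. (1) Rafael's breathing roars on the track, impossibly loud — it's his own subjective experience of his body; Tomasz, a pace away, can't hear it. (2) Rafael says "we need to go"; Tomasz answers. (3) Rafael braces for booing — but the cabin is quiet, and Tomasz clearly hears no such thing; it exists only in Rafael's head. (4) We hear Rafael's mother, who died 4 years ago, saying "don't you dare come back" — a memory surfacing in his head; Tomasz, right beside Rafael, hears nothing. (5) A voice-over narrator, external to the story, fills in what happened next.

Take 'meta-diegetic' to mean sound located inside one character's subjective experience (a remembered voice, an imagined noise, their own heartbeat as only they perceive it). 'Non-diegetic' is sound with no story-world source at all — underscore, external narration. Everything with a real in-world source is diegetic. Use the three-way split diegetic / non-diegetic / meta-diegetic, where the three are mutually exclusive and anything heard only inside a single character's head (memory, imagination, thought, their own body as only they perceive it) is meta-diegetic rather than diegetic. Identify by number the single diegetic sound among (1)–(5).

Sound (1): point-of-audition from inside Rafael's body; not a sound in the room, so meta-diegetic.
(2) is diegetic: spoken by a character present in the story world.
(3) is meta-diegetic: the sound is imagined by Rafael; nothing in the story world is producing it and Tomasz can't hear it.
(4) the voice is a memory playing only inside Rafael's mind; Tomasz can't hear it → meta-diegetic.
(5) is non-diegetic: external voice-over — not a character, not heard by anyone in the scene.
Only (2) is diegetic.

2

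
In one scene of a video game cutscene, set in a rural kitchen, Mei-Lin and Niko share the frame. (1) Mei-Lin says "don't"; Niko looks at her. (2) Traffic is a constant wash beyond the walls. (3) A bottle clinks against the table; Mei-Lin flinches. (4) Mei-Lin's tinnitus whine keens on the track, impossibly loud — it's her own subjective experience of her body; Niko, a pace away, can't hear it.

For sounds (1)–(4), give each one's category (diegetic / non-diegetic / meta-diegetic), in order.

diegetic, diegetic, diegetic, meta-diegetic

(1) is diegetic: Mei-Lin is a character speaking aloud in the scene.
(2) ambient/room sound belonging to the story's physical space → diegetic.
Sound (3): the sound comes from a bottle physically present in the location, so diegetic.
Sound (4): point-of-audition from inside Mei-Lin's body; not a sound in the room, so meta-diegetic.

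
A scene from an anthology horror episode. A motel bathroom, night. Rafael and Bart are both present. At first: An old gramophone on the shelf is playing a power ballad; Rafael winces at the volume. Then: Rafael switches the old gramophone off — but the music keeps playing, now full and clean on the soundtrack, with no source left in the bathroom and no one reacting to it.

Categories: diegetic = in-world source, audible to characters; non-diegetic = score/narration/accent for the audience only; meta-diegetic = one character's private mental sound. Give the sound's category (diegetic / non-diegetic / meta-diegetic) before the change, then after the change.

diegetic, non-diegetic

Before the change: an old gramophone is a real in-scene source and Rafael reacts to it → diegetic.
After the change: there is no longer any in-world source and no one can hear it — it has become underscore → non-diegetic.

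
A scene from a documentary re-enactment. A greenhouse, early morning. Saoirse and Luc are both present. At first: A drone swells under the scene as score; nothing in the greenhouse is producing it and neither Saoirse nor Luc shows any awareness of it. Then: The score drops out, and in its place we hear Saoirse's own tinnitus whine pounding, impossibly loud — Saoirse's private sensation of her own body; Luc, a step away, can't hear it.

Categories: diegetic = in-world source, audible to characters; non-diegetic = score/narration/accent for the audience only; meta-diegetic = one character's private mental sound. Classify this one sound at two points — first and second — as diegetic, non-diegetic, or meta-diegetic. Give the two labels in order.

First: underscore with no in-world source, inaudible to the characters → non-diegetic.
Second: the body sound is Saoirse's subjective perception alone — Luc can't hear it → meta-diegetic.

non-diegetic, meta-diegetic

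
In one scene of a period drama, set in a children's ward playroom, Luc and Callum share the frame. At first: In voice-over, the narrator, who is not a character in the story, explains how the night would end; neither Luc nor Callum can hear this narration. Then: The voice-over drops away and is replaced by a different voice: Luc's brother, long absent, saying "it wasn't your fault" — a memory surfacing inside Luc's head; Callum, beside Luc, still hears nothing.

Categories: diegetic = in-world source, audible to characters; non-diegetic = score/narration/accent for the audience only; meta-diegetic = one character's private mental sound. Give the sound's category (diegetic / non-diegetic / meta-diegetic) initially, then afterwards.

Initially: the external narrator addresses only the audience — outside the story world → non-diegetic.
Afterwards: the replacement voice is a memory inside Luc's mind specifically → meta-diegetic.

non-diegetic, meta-diegetic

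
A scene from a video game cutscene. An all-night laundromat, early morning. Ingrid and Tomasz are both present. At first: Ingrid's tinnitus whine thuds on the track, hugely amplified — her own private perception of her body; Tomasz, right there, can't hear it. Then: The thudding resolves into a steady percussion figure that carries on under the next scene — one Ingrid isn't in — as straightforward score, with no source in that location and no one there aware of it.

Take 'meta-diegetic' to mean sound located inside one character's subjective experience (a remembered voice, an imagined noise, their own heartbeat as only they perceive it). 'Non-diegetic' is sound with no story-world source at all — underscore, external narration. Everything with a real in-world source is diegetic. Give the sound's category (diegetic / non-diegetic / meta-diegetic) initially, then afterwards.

meta-diegetic, non-diegetic

Initially: it's Ingrid's subjective body sound, inaudible to Tomasz → meta-diegetic.
Afterwards: detached from Ingrid and playing as sourceless score over a scene she isn't in — for the audience only → non-diegetic.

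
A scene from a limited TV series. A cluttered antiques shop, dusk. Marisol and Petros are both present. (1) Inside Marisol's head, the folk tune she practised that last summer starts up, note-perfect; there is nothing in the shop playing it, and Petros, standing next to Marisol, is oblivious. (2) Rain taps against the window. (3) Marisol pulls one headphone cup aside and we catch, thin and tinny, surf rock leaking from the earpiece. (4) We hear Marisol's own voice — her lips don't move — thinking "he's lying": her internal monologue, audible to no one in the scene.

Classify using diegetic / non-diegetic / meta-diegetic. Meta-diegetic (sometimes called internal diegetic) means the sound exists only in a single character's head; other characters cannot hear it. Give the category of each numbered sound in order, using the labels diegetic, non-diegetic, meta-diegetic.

meta-diegetic, diegetic, diegetic, meta-diegetic

(1) the music is a memory playing inside Marisol's mind alone; no real-world source, Petros can't hear it → meta-diegetic.
Sound (2): ambient/room sound belonging to the story's physical space, so diegetic.
Sound (3): it's leaking from a physical pair of headphones in the scene, so diegetic.
(4) Marisol's thought-voice: a private mental sound no other character can hear → meta-diegetic.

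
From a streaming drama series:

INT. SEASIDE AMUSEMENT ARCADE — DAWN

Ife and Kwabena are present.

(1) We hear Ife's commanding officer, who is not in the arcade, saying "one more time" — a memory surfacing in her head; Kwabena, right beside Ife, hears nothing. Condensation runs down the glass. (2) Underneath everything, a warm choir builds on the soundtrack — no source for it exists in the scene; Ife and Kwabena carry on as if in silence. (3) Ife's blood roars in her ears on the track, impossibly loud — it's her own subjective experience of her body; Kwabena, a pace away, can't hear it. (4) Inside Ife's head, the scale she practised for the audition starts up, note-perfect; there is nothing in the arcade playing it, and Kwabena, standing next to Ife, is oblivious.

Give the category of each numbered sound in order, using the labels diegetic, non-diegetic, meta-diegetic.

meta-diegetic, non-diegetic, meta-diegetic, meta-diegetic

(1) a remembered line, private to Ife — not present in the room, not audible to Kwabena → meta-diegetic.
(2) is non-diegetic: nothing in the arcade produces it and the characters don't hear it — pure soundtrack.
(3) is meta-diegetic: it's Ife's internal bodily sensation rendered as sound; only Ife 'hears' it.
(4) is meta-diegetic: it lives in Ife's subjectivity, not in the arcade.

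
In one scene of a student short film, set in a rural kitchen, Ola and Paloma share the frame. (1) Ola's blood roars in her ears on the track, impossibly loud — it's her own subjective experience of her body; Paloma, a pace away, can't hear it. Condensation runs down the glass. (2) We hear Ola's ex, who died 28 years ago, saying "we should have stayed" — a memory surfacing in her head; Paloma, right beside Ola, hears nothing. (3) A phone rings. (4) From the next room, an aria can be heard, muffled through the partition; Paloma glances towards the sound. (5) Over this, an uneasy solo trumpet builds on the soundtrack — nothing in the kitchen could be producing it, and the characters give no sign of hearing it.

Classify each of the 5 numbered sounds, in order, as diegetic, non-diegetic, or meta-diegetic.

meta-diegetic, meta-diegetic, diegetic, diegetic, non-diegetic

(1) it's Ola's internal bodily sensation rendered as sound; only Ola 'hears' it → meta-diegetic.
Sound (2): it's Ola's recollection rendered as sound; the other character can't hear it, so meta-diegetic.
Sound (3): the sound comes from a phone physically present in the location, so diegetic.
(4) it's coming from the next room — a location within the story world — and Paloma reacts → diegetic.
(5) nothing in the kitchen produces it and the characters don't hear it — pure soundtrack → non-diegetic.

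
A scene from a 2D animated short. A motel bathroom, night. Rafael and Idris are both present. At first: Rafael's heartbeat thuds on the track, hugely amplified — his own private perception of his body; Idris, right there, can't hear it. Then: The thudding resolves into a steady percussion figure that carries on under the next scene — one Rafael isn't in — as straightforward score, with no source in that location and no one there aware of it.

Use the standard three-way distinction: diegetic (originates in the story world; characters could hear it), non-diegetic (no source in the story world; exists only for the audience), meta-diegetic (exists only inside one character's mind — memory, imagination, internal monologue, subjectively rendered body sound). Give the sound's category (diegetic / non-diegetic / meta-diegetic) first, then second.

meta-diegetic, non-diegetic

First: it's Rafael's subjective body sound, inaudible to Idris → meta-diegetic.
Second: detached from Rafael and playing as sourceless score over a scene he isn't in — for the audience only → non-diegetic.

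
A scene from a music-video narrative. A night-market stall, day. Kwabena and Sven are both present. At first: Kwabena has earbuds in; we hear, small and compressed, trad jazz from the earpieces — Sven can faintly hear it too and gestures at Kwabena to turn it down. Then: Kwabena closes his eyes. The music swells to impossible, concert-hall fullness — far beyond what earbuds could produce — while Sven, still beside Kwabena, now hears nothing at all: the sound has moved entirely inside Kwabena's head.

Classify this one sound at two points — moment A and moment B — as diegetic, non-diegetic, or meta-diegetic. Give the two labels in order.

Moment A: the earbuds are a physical source both characters can hear → diegetic.
Moment B: the music now exists only as Kwabena's subjective experience; Sven can no longer hear it → meta-diegetic.

diegetic, meta-diegetic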